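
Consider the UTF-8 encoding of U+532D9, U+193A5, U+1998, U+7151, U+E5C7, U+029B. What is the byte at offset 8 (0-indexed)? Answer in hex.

0xE1

U+532D9 → 4-byte form F1 93 8B 99 at offsets 0–3.
U+193A5 → 4-byte form F0 99 8E A5 at offsets 4–7.
U+1998 → 3-byte form E1 A6 98 at offsets 8–10.
Offset 8 falls in char 3's range; it's byte 1 of E1 A6 98 = 0xE1.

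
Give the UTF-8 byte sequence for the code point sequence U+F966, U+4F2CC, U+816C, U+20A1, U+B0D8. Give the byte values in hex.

EF A5 A6 F1 8F 8B 8C E8 85 AC E2 82 A1 EB 83 98

U+F966: 3-byte form → EF A5 A6.
U+4F2CC: 4-byte form → F1 8F 8B 8C.
U+816C: 3-byte form → E8 85 AC.
U+20A1: 3-byte form → E2 82 A1.
U+B0D8: 3-byte form → EB 83 98.
Concatenated (16 bytes): EF A5 A6 F1 8F 8B 8C E8 85 AC E2 82 A1 EB 83 98.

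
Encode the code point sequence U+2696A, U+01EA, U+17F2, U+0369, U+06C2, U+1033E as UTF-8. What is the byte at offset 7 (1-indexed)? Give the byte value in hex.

1-indexed offset 7 is 0-indexed offset 6.
U+2696A → 4-byte form F0 A6 A5 AA at offsets 0–3.
U+01EA → 2-byte form C7 AA at offsets 4–5.
U+17F2 → 3-byte form E1 9F B2 at offsets 6–8.
Offset 6 falls in char 3's range; it's byte 1 of E1 9F B2 = 0xE1.

0xE1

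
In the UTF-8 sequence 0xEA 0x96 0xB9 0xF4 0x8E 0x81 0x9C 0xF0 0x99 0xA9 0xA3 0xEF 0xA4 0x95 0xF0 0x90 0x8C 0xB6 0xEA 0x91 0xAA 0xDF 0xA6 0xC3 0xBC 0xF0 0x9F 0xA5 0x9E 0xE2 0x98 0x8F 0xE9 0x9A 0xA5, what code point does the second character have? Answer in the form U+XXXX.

U+10E05C

Offset 0: leading byte 0xEA = 11101010 → 3-byte char #1 = EA 96 B9.
Offset 3: leading byte 0xF4 = 11110100 → 4-byte char #2 = F4 8E 81 9C.
Leading byte 0xF4 = 11110100 matches 11110xxx → 4-byte sequence.
Byte 1: 0xF4 = 11110100, payload 100 (3 bits).
Byte 2: 0x8E = 10001110 (10xxxxxx ✓), payload 001110.
Byte 3: 0x81 = 10000001 (10xxxxxx ✓), payload 000001.
Byte 4: 0x9C = 10011100 (10xxxxxx ✓), payload 011100.
Concatenate: 100001110000001011100 = 0x10E05C (21 bits → U+10E05C).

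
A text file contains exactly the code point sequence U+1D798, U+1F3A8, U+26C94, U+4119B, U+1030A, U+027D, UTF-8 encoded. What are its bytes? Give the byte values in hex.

F0 9D 9E 98 F0 9F 8E A8 F0 A6 B2 94 F1 81 86 9B F0 90 8C 8A C9 BD

U+1D798: 4-byte form → F0 9D 9E 98.
U+1F3A8: 4-byte form → F0 9F 8E A8.
U+26C94: 4-byte form → F0 A6 B2 94.
U+4119B: 4-byte form → F1 81 86 9B.
U+1030A: 4-byte form → F0 90 8C 8A.
U+027D: 2-byte form → C9 BD.
Concatenated (22 bytes): F0 9D 9E 98 F0 9F 8E A8 F0 A6 B2 94 F1 81 86 9B F0 90 8C 8A C9 BD.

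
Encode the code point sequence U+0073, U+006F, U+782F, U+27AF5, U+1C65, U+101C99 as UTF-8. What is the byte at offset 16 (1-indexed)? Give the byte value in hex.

0x99

1-indexed offset 16 is 0-indexed offset 15.
U+0073 → 1-byte form 73 at offsets 0–0.
U+006F → 1-byte form 6F at offsets 1–1.
U+782F → 3-byte form E7 A0 AF at offsets 2–4.
U+27AF5 → 4-byte form F0 A7 AB B5 at offsets 5–8.
U+1C65 → 3-byte form E1 B1 A5 at offsets 9–11.
U+101C99 → 4-byte form F4 81 B2 99 at offsets 12–15.
Offset 15 falls in char 6's range; it's byte 4 of F4 81 B2 99 = 0x99.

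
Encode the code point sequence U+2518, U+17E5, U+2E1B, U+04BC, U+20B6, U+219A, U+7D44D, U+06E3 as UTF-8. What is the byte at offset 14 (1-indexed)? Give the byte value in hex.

0xB6

1-indexed offset 14 is 0-indexed offset 13.
U+2518 → 3-byte form E2 94 98 at offsets 0–2.
U+17E5 → 3-byte form E1 9F A5 at offsets 3–5.
U+2E1B → 3-byte form E2 B8 9B at offsets 6–8.
U+04BC → 2-byte form D2 BC at offsets 9–10.
U+20B6 → 3-byte form E2 82 B6 at offsets 11–13.
Offset 13 falls in char 5's range; it's byte 3 of E2 82 B6 = 0xB6.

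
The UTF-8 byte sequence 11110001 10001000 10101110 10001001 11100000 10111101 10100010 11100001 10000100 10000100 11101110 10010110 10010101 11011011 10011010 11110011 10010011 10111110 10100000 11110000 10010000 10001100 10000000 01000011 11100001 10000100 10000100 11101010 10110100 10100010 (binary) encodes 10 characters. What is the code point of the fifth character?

Offset 0: leading byte 0xF1 = 11110001 → 4-byte char #1 = F1 88 AE 89.
Offset 4: leading byte 0xE0 = 11100000 → 3-byte char #2 = E0 BD A2.
Offset 7: leading byte 0xE1 = 11100001 → 3-byte char #3 = E1 84 84.
Offset 10: leading byte 0xEE = 11101110 → 3-byte char #4 = EE 96 95.
Offset 13: leading byte 0xDB = 11011011 → 2-byte char #5 = DB 9A.
Leading byte 0xDB = 11011011 matches 110xxxxx → 2-byte sequence.
Byte 1: 0xDB = 11011011, payload 11011 (5 bits).
Byte 2: 0x9A = 10011010 (10xxxxxx ✓), payload 011010.
Concatenate: 11011011010 = 0x6DA (11 bits → U+06DA).

U+06DA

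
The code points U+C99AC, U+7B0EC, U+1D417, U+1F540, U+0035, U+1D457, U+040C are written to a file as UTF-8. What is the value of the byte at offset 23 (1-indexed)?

0x8C

1-indexed offset 23 is 0-indexed offset 22.
U+C99AC → 4-byte form F3 89 A6 AC at offsets 0–3.
U+7B0EC → 4-byte form F1 BB 83 AC at offsets 4–7.
U+1D417 → 4-byte form F0 9D 90 97 at offsets 8–11.
U+1F540 → 4-byte form F0 9F 95 80 at offsets 12–15.
U+0035 → 1-byte form 35 at offsets 16–16.
U+1D457 → 4-byte form F0 9D 91 97 at offsets 17–20.
U+040C → 2-byte form D0 8C at offsets 21–22.
Offset 22 falls in char 7's range; it's byte 2 of D0 8C = 0x8C.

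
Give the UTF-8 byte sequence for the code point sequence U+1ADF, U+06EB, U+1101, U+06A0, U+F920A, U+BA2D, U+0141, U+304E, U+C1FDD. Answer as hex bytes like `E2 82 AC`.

U+1ADF: 3-byte form → E1 AB 9F.
U+06EB: 2-byte form → DB AB.
U+1101: 3-byte form → E1 84 81.
U+06A0: 2-byte form → DA A0.
U+F920A: 4-byte form → F3 B9 88 8A.
U+BA2D: 3-byte form → EB A8 AD.
U+0141: 2-byte form → C5 81.
U+304E: 3-byte form → E3 81 8E.
U+C1FDD: 4-byte form → F3 81 BF 9D.
Concatenated (26 bytes): E1 AB 9F DB AB E1 84 81 DA A0 F3 B9 88 8A EB A8 AD C5 81 E3 81 8E F3 81 BF 9D.

E1 AB 9F DB AB E1 84 81 DA A0 F3 B9 88 8A EB A8 AD C5 81 E3 81 8E F3 81 BF 9D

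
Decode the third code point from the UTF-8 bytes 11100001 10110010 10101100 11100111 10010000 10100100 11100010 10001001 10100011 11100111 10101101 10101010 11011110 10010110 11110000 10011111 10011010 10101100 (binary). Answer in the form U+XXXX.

Offset 0: leading byte 0xE1 = 11100001 → 3-byte char #1 = E1 B2 AC.
Offset 3: leading byte 0xE7 = 11100111 → 3-byte char #2 = E7 90 A4.
Offset 6: leading byte 0xE2 = 11100010 → 3-byte char #3 = E2 89 A3.
Leading byte 0xE2 = 11100010 matches 1110xxxx → 3-byte sequence.
Byte 1: 0xE2 = 11100010, payload 0010 (4 bits).
Byte 2: 0x89 = 10001001 (10xxxxxx ✓), payload 001001.
Byte 3: 0xA3 = 10100011 (10xxxxxx ✓), payload 100011.
Concatenate: 0010001001100011 = 0x2263 (16 bits → U+2263).

U+2263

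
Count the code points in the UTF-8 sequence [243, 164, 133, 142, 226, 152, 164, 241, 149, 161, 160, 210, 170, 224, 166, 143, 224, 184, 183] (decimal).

Byte at offset 0: 0xF3 = 11110011 → 4-byte char (#1). Advance 4.
Byte at offset 4: 0xE2 = 11100010 → 3-byte char (#2). Advance 3.
Byte at offset 7: 0xF1 = 11110001 → 4-byte char (#3). Advance 4.
Byte at offset 11: 0xD2 = 11010010 → 2-byte char (#4). Advance 2.
Byte at offset 13: 0xE0 = 11100000 → 3-byte char (#5). Advance 3.
Byte at offset 16: 0xE0 = 11100000 → 3-byte char (#6). Advance 3.
Reached end at offset 19 after 6 code points.

6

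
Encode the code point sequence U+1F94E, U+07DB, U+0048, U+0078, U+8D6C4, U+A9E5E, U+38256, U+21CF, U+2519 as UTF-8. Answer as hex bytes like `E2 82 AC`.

F0 9F A5 8E DF 9B 48 78 F2 8D 9B 84 F2 A9 B9 9E F0 B8 89 96 E2 87 8F E2 94 99

U+1F94E: 4-byte form → F0 9F A5 8E.
U+07DB: 2-byte form → DF 9B.
U+0048: 1-byte form → 48.
U+0078: 1-byte form → 78.
U+8D6C4: 4-byte form → F2 8D 9B 84.
U+A9E5E: 4-byte form → F2 A9 B9 9E.
U+38256: 4-byte form → F0 B8 89 96.
U+21CF: 3-byte form → E2 87 8F.
U+2519: 3-byte form → E2 94 99.
Concatenated (26 bytes): F0 9F A5 8E DF 9B 48 78 F2 8D 9B 84 F2 A9 B9 9E F0 B8 89 96 E2 87 8F E2 94 99.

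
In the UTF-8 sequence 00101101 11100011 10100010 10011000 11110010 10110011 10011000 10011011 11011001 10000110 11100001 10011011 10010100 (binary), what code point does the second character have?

Offset 0: leading byte 0x2D = 00101101 → 1-byte char #1 = 2D.
Offset 1: leading byte 0xE3 = 11100011 → 3-byte char #2 = E3 A2 98.
Leading byte 0xE3 = 11100011 matches 1110xxxx → 3-byte sequence.
Byte 1: 0xE3 = 11100011, payload 0011 (4 bits).
Byte 2: 0xA2 = 10100010 (10xxxxxx ✓), payload 100010.
Byte 3: 0x98 = 10011000 (10xxxxxx ✓), payload 011000.
Concatenate: 0011100010011000 = 0x3898 (16 bits → U+3898).

U+3898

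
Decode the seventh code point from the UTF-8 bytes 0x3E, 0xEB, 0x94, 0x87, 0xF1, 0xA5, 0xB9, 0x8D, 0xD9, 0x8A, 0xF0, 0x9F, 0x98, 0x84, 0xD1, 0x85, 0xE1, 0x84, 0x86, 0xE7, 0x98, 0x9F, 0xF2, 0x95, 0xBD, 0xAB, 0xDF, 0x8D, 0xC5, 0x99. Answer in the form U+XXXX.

U+1106

Offset 0: leading byte 0x3E = 00111110 → 1-byte char #1 = 3E.
Offset 1: leading byte 0xEB = 11101011 → 3-byte char #2 = EB 94 87.
Offset 4: leading byte 0xF1 = 11110001 → 4-byte char #3 = F1 A5 B9 8D.
Offset 8: leading byte 0xD9 = 11011001 → 2-byte char #4 = D9 8A.
Offset 10: leading byte 0xF0 = 11110000 → 4-byte char #5 = F0 9F 98 84.
Offset 14: leading byte 0xD1 = 11010001 → 2-byte char #6 = D1 85.
Offset 16: leading byte 0xE1 = 11100001 → 3-byte char #7 = E1 84 86.
Leading byte 0xE1 = 11100001 matches 1110xxxx → 3-byte sequence.
Byte 1: 0xE1 = 11100001, payload 0001 (4 bits).
Byte 2: 0x84 = 10000100 (10xxxxxx ✓), payload 000100.
Byte 3: 0x86 = 10000110 (10xxxxxx ✓), payload 000110.
Concatenate: 0001000100000110 = 0x1106 (16 bits → U+1106).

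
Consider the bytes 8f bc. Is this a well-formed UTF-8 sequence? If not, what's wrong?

Byte 0x8F = 10001111 has the form 10xxxxxx — a continuation byte — but there is no preceding leading byte.

invalid (continuation byte with no leading byte)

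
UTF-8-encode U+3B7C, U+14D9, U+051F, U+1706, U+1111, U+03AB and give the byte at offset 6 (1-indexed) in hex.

1-indexed offset 6 is 0-indexed offset 5.
U+3B7C → 3-byte form E3 AD BC at offsets 0–2.
U+14D9 → 3-byte form E1 93 99 at offsets 3–5.
Offset 5 falls in char 2's range; it's byte 3 of E1 93 99 = 0x99.

0x99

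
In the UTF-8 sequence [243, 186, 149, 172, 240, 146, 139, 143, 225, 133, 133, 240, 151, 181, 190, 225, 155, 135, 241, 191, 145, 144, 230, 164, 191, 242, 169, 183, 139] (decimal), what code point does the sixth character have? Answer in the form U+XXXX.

Offset 0: leading byte 0xF3 = 11110011 → 4-byte char #1 = F3 BA 95 AC.
Offset 4: leading byte 0xF0 = 11110000 → 4-byte char #2 = F0 92 8B 8F.
Offset 8: leading byte 0xE1 = 11100001 → 3-byte char #3 = E1 85 85.
Offset 11: leading byte 0xF0 = 11110000 → 4-byte char #4 = F0 97 B5 BE.
Offset 15: leading byte 0xE1 = 11100001 → 3-byte char #5 = E1 9B 87.
Offset 18: leading byte 0xF1 = 11110001 → 4-byte char #6 = F1 BF 91 90.
Leading byte 0xF1 = 11110001 matches 11110xxx → 4-byte sequence.
Byte 1: 0xF1 = 11110001, payload 001 (3 bits).
Byte 2: 0xBF = 10111111 (10xxxxxx ✓), payload 111111.
Byte 3: 0x91 = 10010001 (10xxxxxx ✓), payload 010001.
Byte 4: 0x90 = 10010000 (10xxxxxx ✓), payload 010000.
Concatenate: 001111111010001010000 = 0x7F450 (21 bits → U+7F450).

U+7F450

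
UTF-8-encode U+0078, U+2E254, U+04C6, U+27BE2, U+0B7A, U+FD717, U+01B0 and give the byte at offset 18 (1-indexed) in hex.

1-indexed offset 18 is 0-indexed offset 17.
U+0078 → 1-byte form 78 at offsets 0–0.
U+2E254 → 4-byte form F0 AE 89 94 at offsets 1–4.
U+04C6 → 2-byte form D3 86 at offsets 5–6.
U+27BE2 → 4-byte form F0 A7 AF A2 at offsets 7–10.
U+0B7A → 3-byte form E0 AD BA at offsets 11–13.
U+FD717 → 4-byte form F3 BD 9C 97 at offsets 14–17.
Offset 17 falls in char 6's range; it's byte 4 of F3 BD 9C 97 = 0x97.

0x97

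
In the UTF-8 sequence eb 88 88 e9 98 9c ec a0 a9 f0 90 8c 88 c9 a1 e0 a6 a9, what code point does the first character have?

Offset 0: leading byte 0xEB = 11101011 → 3-byte char #1 = EB 88 88.
Leading byte 0xEB = 11101011 matches 1110xxxx → 3-byte sequence.
Byte 1: 0xEB = 11101011, payload 1011 (4 bits).
Byte 2: 0x88 = 10001000 (10xxxxxx ✓), payload 001000.
Byte 3: 0x88 = 10001000 (10xxxxxx ✓), payload 001000.
Concatenate: 1011001000001000 = 0xB208 (16 bits → U+B208).

U+B208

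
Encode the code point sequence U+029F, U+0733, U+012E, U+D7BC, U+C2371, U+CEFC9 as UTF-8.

CA 9F DC B3 C4 AE ED 9E BC F3 82 8D B1 F3 8E BF 89

U+029F: 2-byte form → CA 9F.
U+0733: 2-byte form → DC B3.
U+012E: 2-byte form → C4 AE.
U+D7BC: 3-byte form → ED 9E BC.
U+C2371: 4-byte form → F3 82 8D B1.
U+CEFC9: 4-byte form → F3 8E BF 89.
Concatenated (17 bytes): CA 9F DC B3 C4 AE ED 9E BC F3 82 8D B1 F3 8E BF 89.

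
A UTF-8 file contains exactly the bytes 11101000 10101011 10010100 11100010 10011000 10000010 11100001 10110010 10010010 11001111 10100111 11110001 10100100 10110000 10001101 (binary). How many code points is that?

5

Byte at offset 0: 0xE8 = 11101000 → 3-byte char (#1). Advance 3.
Byte at offset 3: 0xE2 = 11100010 → 3-byte char (#2). Advance 3.
Byte at offset 6: 0xE1 = 11100001 → 3-byte char (#3). Advance 3.
Byte at offset 9: 0xCF = 11001111 → 2-byte char (#4). Advance 2.
Byte at offset 11: 0xF1 = 11110001 → 4-byte char (#5). Advance 4.
Reached end at offset 15 after 5 code points.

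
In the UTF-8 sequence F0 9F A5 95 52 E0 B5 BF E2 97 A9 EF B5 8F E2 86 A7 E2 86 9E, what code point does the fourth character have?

Offset 0: leading byte 0xF0 = 11110000 → 4-byte char #1 = F0 9F A5 95.
Offset 4: leading byte 0x52 = 01010010 → 1-byte char #2 = 52.
Offset 5: leading byte 0xE0 = 11100000 → 3-byte char #3 = E0 B5 BF.
Offset 8: leading byte 0xE2 = 11100010 → 3-byte char #4 = E2 97 A9.
Leading byte 0xE2 = 11100010 matches 1110xxxx → 3-byte sequence.
Byte 1: 0xE2 = 11100010, payload 0010 (4 bits).
Byte 2: 0x97 = 10010111 (10xxxxxx ✓), payload 010111.
Byte 3: 0xA9 = 10101001 (10xxxxxx ✓), payload 101001.
Concatenate: 0010010111101001 = 0x25E9 (16 bits → U+25E9).

U+25E9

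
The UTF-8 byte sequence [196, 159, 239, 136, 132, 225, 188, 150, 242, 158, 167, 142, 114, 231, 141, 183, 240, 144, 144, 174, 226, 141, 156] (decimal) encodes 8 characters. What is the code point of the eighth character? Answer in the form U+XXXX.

Offset 0: leading byte 0xC4 = 11000100 → 2-byte char #1 = C4 9F.
Offset 2: leading byte 0xEF = 11101111 → 3-byte char #2 = EF 88 84.
Offset 5: leading byte 0xE1 = 11100001 → 3-byte char #3 = E1 BC 96.
Offset 8: leading byte 0xF2 = 11110010 → 4-byte char #4 = F2 9E A7 8E.
Offset 12: leading byte 0x72 = 01110010 → 1-byte char #5 = 72.
Offset 13: leading byte 0xE7 = 11100111 → 3-byte char #6 = E7 8D B7.
Offset 16: leading byte 0xF0 = 11110000 → 4-byte char #7 = F0 90 90 AE.
Offset 20: leading byte 0xE2 = 11100010 → 3-byte char #8 = E2 8D 9C.
Leading byte 0xE2 = 11100010 matches 1110xxxx → 3-byte sequence.
Byte 1: 0xE2 = 11100010, payload 0010 (4 bits).
Byte 2: 0x8D = 10001101 (10xxxxxx ✓), payload 001101.
Byte 3: 0x9C = 10011100 (10xxxxxx ✓), payload 011100.
Concatenate: 0010001101011100 = 0x235C (16 bits → U+235C).

U+235C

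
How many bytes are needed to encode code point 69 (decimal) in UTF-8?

1

U+0045 = 0x45. UTF-8 uses 1 byte below 0x80, 2 below 0x800, 3 below 0x10000, 4 up to 0x10FFFF. 0x45 is in U+0000–U+007F → 1 byte.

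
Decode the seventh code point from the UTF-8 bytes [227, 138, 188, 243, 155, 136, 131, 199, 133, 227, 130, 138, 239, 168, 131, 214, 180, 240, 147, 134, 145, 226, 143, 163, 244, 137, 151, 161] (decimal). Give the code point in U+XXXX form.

U+13191

Offset 0: leading byte 0xE3 = 11100011 → 3-byte char #1 = E3 8A BC.
Offset 3: leading byte 0xF3 = 11110011 → 4-byte char #2 = F3 9B 88 83.
Offset 7: leading byte 0xC7 = 11000111 → 2-byte char #3 = C7 85.
Offset 9: leading byte 0xE3 = 11100011 → 3-byte char #4 = E3 82 8A.
Offset 12: leading byte 0xEF = 11101111 → 3-byte char #5 = EF A8 83.
Offset 15: leading byte 0xD6 = 11010110 → 2-byte char #6 = D6 B4.
Offset 17: leading byte 0xF0 = 11110000 → 4-byte char #7 = F0 93 86 91.
Leading byte 0xF0 = 11110000 matches 11110xxx → 4-byte sequence.
Byte 1: 0xF0 = 11110000, payload 000 (3 bits).
Byte 2: 0x93 = 10010011 (10xxxxxx ✓), payload 010011.
Byte 3: 0x86 = 10000110 (10xxxxxx ✓), payload 000110.
Byte 4: 0x91 = 10010001 (10xxxxxx ✓), payload 010001.
Concatenate: 000010011000110010001 = 0x13191 (21 bits → U+13191).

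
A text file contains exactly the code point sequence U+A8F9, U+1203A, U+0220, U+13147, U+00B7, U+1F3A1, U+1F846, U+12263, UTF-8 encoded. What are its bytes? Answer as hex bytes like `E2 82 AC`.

U+A8F9: 3-byte form → EA A3 B9.
U+1203A: 4-byte form → F0 92 80 BA.
U+0220: 2-byte form → C8 A0.
U+13147: 4-byte form → F0 93 85 87.
U+00B7: 2-byte form → C2 B7.
U+1F3A1: 4-byte form → F0 9F 8E A1.
U+1F846: 4-byte form → F0 9F A1 86.
U+12263: 4-byte form → F0 92 89 A3.
Concatenated (27 bytes): EA A3 B9 F0 92 80 BA C8 A0 F0 93 85 87 C2 B7 F0 9F 8E A1 F0 9F A1 86 F0 92 89 A3.

EA A3 B9 F0 92 80 BA C8 A0 F0 93 85 87 C2 B7 F0 9F 8E A1 F0 9F A1 86 F0 92 89 A3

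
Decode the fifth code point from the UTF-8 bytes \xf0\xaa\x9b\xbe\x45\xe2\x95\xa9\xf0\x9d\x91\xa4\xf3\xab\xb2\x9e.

U+EBC9E

Offset 0: leading byte 0xF0 = 11110000 → 4-byte char #1 = F0 AA 9B BE.
Offset 4: leading byte 0x45 = 01000101 → 1-byte char #2 = 45.
Offset 5: leading byte 0xE2 = 11100010 → 3-byte char #3 = E2 95 A9.
Offset 8: leading byte 0xF0 = 11110000 → 4-byte char #4 = F0 9D 91 A4.
Offset 12: leading byte 0xF3 = 11110011 → 4-byte char #5 = F3 AB B2 9E.
Leading byte 0xF3 = 11110011 matches 11110xxx → 4-byte sequence.
Byte 1: 0xF3 = 11110011, payload 011 (3 bits).
Byte 2: 0xAB = 10101011 (10xxxxxx ✓), payload 101011.
Byte 3: 0xB2 = 10110010 (10xxxxxx ✓), payload 110010.
Byte 4: 0x9E = 10011110 (10xxxxxx ✓), payload 011110.
Concatenate: 011101011110010011110 = 0xEBC9E (21 bits → U+EBC9E).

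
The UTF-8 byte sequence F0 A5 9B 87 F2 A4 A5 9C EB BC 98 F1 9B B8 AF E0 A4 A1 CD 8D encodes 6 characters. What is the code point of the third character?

U+BF18

Offset 0: leading byte 0xF0 = 11110000 → 4-byte char #1 = F0 A5 9B 87.
Offset 4: leading byte 0xF2 = 11110010 → 4-byte char #2 = F2 A4 A5 9C.
Offset 8: leading byte 0xEB = 11101011 → 3-byte char #3 = EB BC 98.
Leading byte 0xEB = 11101011 matches 1110xxxx → 3-byte sequence.
Byte 1: 0xEB = 11101011, payload 1011 (4 bits).
Byte 2: 0xBC = 10111100 (10xxxxxx ✓), payload 111100.
Byte 3: 0x98 = 10011000 (10xxxxxx ✓), payload 011000.
Concatenate: 1011111100011000 = 0xBF18 (16 bits → U+BF18).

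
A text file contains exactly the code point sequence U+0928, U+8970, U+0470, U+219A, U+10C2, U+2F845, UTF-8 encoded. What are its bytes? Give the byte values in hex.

U+0928: 3-byte form → E0 A4 A8.
U+8970: 3-byte form → E8 A5 B0.
U+0470: 2-byte form → D1 B0.
U+219A: 3-byte form → E2 86 9A.
U+10C2: 3-byte form → E1 83 82.
U+2F845: 4-byte form → F0 AF A1 85.
Concatenated (18 bytes): E0 A4 A8 E8 A5 B0 D1 B0 E2 86 9A E1 83 82 F0 AF A1 85.

E0 A4 A8 E8 A5 B0 D1 B0 E2 86 9A E1 83 82 F0 AF A1 85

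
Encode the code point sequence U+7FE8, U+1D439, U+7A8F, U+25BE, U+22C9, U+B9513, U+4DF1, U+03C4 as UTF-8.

E7 BF A8 F0 9D 90 B9 E7 AA 8F E2 96 BE E2 8B 89 F2 B9 94 93 E4 B7 B1 CF 84

U+7FE8: 3-byte form → E7 BF A8.
U+1D439: 4-byte form → F0 9D 90 B9.
U+7A8F: 3-byte form → E7 AA 8F.
U+25BE: 3-byte form → E2 96 BE.
U+22C9: 3-byte form → E2 8B 89.
U+B9513: 4-byte form → F2 B9 94 93.
U+4DF1: 3-byte form → E4 B7 B1.
U+03C4: 2-byte form → CF 84.
Concatenated (25 bytes): E7 BF A8 F0 9D 90 B9 E7 AA 8F E2 96 BE E2 8B 89 F2 B9 94 93 E4 B7 B1 CF 84.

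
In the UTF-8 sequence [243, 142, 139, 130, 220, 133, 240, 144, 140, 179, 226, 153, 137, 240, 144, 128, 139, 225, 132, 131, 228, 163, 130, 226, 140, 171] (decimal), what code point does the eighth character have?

U+232B

Offset 0: leading byte 0xF3 = 11110011 → 4-byte char #1 = F3 8E 8B 82.
Offset 4: leading byte 0xDC = 11011100 → 2-byte char #2 = DC 85.
Offset 6: leading byte 0xF0 = 11110000 → 4-byte char #3 = F0 90 8C B3.
Offset 10: leading byte 0xE2 = 11100010 → 3-byte char #4 = E2 99 89.
Offset 13: leading byte 0xF0 = 11110000 → 4-byte char #5 = F0 90 80 8B.
Offset 17: leading byte 0xE1 = 11100001 → 3-byte char #6 = E1 84 83.
Offset 20: leading byte 0xE4 = 11100100 → 3-byte char #7 = E4 A3 82.
Offset 23: leading byte 0xE2 = 11100010 → 3-byte char #8 = E2 8C AB.
Leading byte 0xE2 = 11100010 matches 1110xxxx → 3-byte sequence.
Byte 1: 0xE2 = 11100010, payload 0010 (4 bits).
Byte 2: 0x8C = 10001100 (10xxxxxx ✓), payload 001100.
Byte 3: 0xAB = 10101011 (10xxxxxx ✓), payload 101011.
Concatenate: 0010001100101011 = 0x232B (16 bits → U+232B).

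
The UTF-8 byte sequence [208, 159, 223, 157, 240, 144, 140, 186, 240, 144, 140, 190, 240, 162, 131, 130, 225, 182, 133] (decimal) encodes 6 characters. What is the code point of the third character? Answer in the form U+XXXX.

U+1033A

Offset 0: leading byte 0xD0 = 11010000 → 2-byte char #1 = D0 9F.
Offset 2: leading byte 0xDF = 11011111 → 2-byte char #2 = DF 9D.
Offset 4: leading byte 0xF0 = 11110000 → 4-byte char #3 = F0 90 8C BA.
Leading byte 0xF0 = 11110000 matches 11110xxx → 4-byte sequence.
Byte 1: 0xF0 = 11110000, payload 000 (3 bits).
Byte 2: 0x90 = 10010000 (10xxxxxx ✓), payload 010000.
Byte 3: 0x8C = 10001100 (10xxxxxx ✓), payload 001100.
Byte 4: 0xBA = 10111010 (10xxxxxx ✓), payload 111010.
Concatenate: 000010000001100111010 = 0x1033A (21 bits → U+1033A).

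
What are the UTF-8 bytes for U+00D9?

C3 99

U+00D9 = 0xD9 = 217 decimal. In range U+0080–U+07FF → 2-byte form: 110xxxxx 10xxxxxx.
Binary (11 bits): 00011011001.
Split 5+6: 00011 | 011001.
Byte 1: 11000011 = 0xC3.
Byte 2: 10011001 = 0x99.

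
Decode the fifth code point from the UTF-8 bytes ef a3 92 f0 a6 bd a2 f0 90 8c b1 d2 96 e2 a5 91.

U+2951

Offset 0: leading byte 0xEF = 11101111 → 3-byte char #1 = EF A3 92.
Offset 3: leading byte 0xF0 = 11110000 → 4-byte char #2 = F0 A6 BD A2.
Offset 7: leading byte 0xF0 = 11110000 → 4-byte char #3 = F0 90 8C B1.
Offset 11: leading byte 0xD2 = 11010010 → 2-byte char #4 = D2 96.
Offset 13: leading byte 0xE2 = 11100010 → 3-byte char #5 = E2 A5 91.
Leading byte 0xE2 = 11100010 matches 1110xxxx → 3-byte sequence.
Byte 1: 0xE2 = 11100010, payload 0010 (4 bits).
Byte 2: 0xA5 = 10100101 (10xxxxxx ✓), payload 100101.
Byte 3: 0x91 = 10010001 (10xxxxxx ✓), payload 010001.
Concatenate: 0010100101010001 = 0x2951 (16 bits → U+2951).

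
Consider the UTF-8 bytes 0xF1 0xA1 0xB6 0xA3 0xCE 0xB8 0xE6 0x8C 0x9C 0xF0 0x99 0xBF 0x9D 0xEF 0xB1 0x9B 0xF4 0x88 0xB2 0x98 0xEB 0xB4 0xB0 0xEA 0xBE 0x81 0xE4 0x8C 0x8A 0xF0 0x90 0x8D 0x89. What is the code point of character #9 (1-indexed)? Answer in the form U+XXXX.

U+430A

Offset 0: leading byte 0xF1 = 11110001 → 4-byte char #1 = F1 A1 B6 A3.
Offset 4: leading byte 0xCE = 11001110 → 2-byte char #2 = CE B8.
Offset 6: leading byte 0xE6 = 11100110 → 3-byte char #3 = E6 8C 9C.
Offset 9: leading byte 0xF0 = 11110000 → 4-byte char #4 = F0 99 BF 9D.
Offset 13: leading byte 0xEF = 11101111 → 3-byte char #5 = EF B1 9B.
Offset 16: leading byte 0xF4 = 11110100 → 4-byte char #6 = F4 88 B2 98.
Offset 20: leading byte 0xEB = 11101011 → 3-byte char #7 = EB B4 B0.
Offset 23: leading byte 0xEA = 11101010 → 3-byte char #8 = EA BE 81.
Offset 26: leading byte 0xE4 = 11100100 → 3-byte char #9 = E4 8C 8A.
Leading byte 0xE4 = 11100100 matches 1110xxxx → 3-byte sequence.
Byte 1: 0xE4 = 11100100, payload 0100 (4 bits).
Byte 2: 0x8C = 10001100 (10xxxxxx ✓), payload 001100.
Byte 3: 0x8A = 10001010 (10xxxxxx ✓), payload 001010.
Concatenate: 0100001100001010 = 0x430A (16 bits → U+430A).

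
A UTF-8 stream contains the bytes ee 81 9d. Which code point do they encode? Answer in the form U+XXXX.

Leading byte 0xEE = 11101110 matches 1110xxxx → 3-byte sequence.
Byte 1: 0xEE = 11101110, payload 1110 (4 bits).
Byte 2: 0x81 = 10000001 (10xxxxxx ✓), payload 000001.
Byte 3: 0x9D = 10011101 (10xxxxxx ✓), payload 011101.
Concatenate: 1110000001011101 = 0xE05D (16 bits → U+E05D).

U+E05D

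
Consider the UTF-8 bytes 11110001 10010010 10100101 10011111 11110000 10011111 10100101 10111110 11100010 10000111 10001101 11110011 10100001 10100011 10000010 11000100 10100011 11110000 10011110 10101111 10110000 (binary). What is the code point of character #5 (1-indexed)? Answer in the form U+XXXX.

U+0123

Offset 0: leading byte 0xF1 = 11110001 → 4-byte char #1 = F1 92 A5 9F.
Offset 4: leading byte 0xF0 = 11110000 → 4-byte char #2 = F0 9F A5 BE.
Offset 8: leading byte 0xE2 = 11100010 → 3-byte char #3 = E2 87 8D.
Offset 11: leading byte 0xF3 = 11110011 → 4-byte char #4 = F3 A1 A3 82.
Offset 15: leading byte 0xC4 = 11000100 → 2-byte char #5 = C4 A3.
Leading byte 0xC4 = 11000100 matches 110xxxxx → 2-byte sequence.
Byte 1: 0xC4 = 11000100, payload 00100 (5 bits).
Byte 2: 0xA3 = 10100011 (10xxxxxx ✓), payload 100011.
Concatenate: 00100100011 = 0x123 (11 bits → U+0123).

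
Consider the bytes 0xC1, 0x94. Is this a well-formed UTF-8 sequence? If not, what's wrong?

invalid (overlong encoding)

Leading byte 0xC1 = 11000001 → 2-byte form.
Continuation bytes all match 10xxxxxx. Payload decodes to 0x54.
But 0x54 < 0x80, the minimum for a 2-byte sequence — this is an overlong encoding.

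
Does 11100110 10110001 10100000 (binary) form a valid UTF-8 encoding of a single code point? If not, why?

Leading byte 0xE6 = 11100110 → 3-byte form.
Continuation bytes 0xB1=10110001, 0xA0=10100000 all match 10xxxxxx.
Decoded value 0x6C60 is ≥ 0x800 (shortest form) and not a surrogate.

valid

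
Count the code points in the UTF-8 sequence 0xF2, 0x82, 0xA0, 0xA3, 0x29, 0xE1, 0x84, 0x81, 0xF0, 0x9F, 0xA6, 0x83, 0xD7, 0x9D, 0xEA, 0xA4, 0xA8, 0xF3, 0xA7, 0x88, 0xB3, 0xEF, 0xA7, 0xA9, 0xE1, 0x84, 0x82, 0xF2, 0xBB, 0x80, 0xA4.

10

Byte at offset 0: 0xF2 = 11110010 → 4-byte char (#1). Advance 4.
Byte at offset 4: 0x29 = 00101001 → 1-byte char (#2). Advance 1.
Byte at offset 5: 0xE1 = 11100001 → 3-byte char (#3). Advance 3.
Byte at offset 8: 0xF0 = 11110000 → 4-byte char (#4). Advance 4.
Byte at offset 12: 0xD7 = 11010111 → 2-byte char (#5). Advance 2.
Byte at offset 14: 0xEA = 11101010 → 3-byte char (#6). Advance 3.
Byte at offset 17: 0xF3 = 11110011 → 4-byte char (#7). Advance 4.
Byte at offset 21: 0xEF = 11101111 → 3-byte char (#8). Advance 3.
Byte at offset 24: 0xE1 = 11100001 → 3-byte char (#9). Advance 3.
Byte at offset 27: 0xF2 = 11110010 → 4-byte char (#10). Advance 4.
Reached end at offset 31 after 10 code points.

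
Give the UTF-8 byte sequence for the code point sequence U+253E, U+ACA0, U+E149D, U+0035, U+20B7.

E2 94 BE EA B2 A0 F3 A1 92 9D 35 E2 82 B7

U+253E: 3-byte form → E2 94 BE.
U+ACA0: 3-byte form → EA B2 A0.
U+E149D: 4-byte form → F3 A1 92 9D.
U+0035: 1-byte form → 35.
U+20B7: 3-byte form → E2 82 B7.
Concatenated (14 bytes): E2 94 BE EA B2 A0 F3 A1 92 9D 35 E2 82 B7.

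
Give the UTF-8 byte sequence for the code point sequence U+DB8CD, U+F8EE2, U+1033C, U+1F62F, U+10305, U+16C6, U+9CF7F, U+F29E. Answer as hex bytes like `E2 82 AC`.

U+DB8CD: 4-byte form → F3 9B A3 8D.
U+F8EE2: 4-byte form → F3 B8 BB A2.
U+1033C: 4-byte form → F0 90 8C BC.
U+1F62F: 4-byte form → F0 9F 98 AF.
U+10305: 4-byte form → F0 90 8C 85.
U+16C6: 3-byte form → E1 9B 86.
U+9CF7F: 4-byte form → F2 9C BD BF.
U+F29E: 3-byte form → EF 8A 9E.
Concatenated (30 bytes): F3 9B A3 8D F3 B8 BB A2 F0 90 8C BC F0 9F 98 AF F0 90 8C 85 E1 9B 86 F2 9C BD BF EF 8A 9E.

F3 9B A3 8D F3 B8 BB A2 F0 90 8C BC F0 9F 98 AF F0 90 8C 85 E1 9B 86 F2 9C BD BF EF 8A 9E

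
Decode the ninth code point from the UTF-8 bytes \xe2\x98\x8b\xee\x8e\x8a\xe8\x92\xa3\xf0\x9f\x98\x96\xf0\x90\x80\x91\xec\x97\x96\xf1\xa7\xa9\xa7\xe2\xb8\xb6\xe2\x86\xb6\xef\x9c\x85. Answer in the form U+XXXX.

Offset 0: leading byte 0xE2 = 11100010 → 3-byte char #1 = E2 98 8B.
Offset 3: leading byte 0xEE = 11101110 → 3-byte char #2 = EE 8E 8A.
Offset 6: leading byte 0xE8 = 11101000 → 3-byte char #3 = E8 92 A3.
Offset 9: leading byte 0xF0 = 11110000 → 4-byte char #4 = F0 9F 98 96.
Offset 13: leading byte 0xF0 = 11110000 → 4-byte char #5 = F0 90 80 91.
Offset 17: leading byte 0xEC = 11101100 → 3-byte char #6 = EC 97 96.
Offset 20: leading byte 0xF1 = 11110001 → 4-byte char #7 = F1 A7 A9 A7.
Offset 24: leading byte 0xE2 = 11100010 → 3-byte char #8 = E2 B8 B6.
Offset 27: leading byte 0xE2 = 11100010 → 3-byte char #9 = E2 86 B6.
Leading byte 0xE2 = 11100010 matches 1110xxxx → 3-byte sequence.
Byte 1: 0xE2 = 11100010, payload 0010 (4 bits).
Byte 2: 0x86 = 10000110 (10xxxxxx ✓), payload 000110.
Byte 3: 0xB6 = 10110110 (10xxxxxx ✓), payload 110110.
Concatenate: 0010000110110110 = 0x21B6 (16 bits → U+21B6).

U+21B6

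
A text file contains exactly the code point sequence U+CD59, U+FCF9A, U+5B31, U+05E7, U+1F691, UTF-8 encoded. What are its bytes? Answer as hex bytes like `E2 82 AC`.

EC B5 99 F3 BC BE 9A E5 AC B1 D7 A7 F0 9F 9A 91

U+CD59: 3-byte form → EC B5 99.
U+FCF9A: 4-byte form → F3 BC BE 9A.
U+5B31: 3-byte form → E5 AC B1.
U+05E7: 2-byte form → D7 A7.
U+1F691: 4-byte form → F0 9F 9A 91.
Concatenated (16 bytes): EC B5 99 F3 BC BE 9A E5 AC B1 D7 A7 F0 9F 9A 91.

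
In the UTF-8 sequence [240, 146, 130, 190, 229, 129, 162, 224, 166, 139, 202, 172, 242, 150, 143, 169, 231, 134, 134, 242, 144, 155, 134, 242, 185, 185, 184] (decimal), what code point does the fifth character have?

U+963E9

Offset 0: leading byte 0xF0 = 11110000 → 4-byte char #1 = F0 92 82 BE.
Offset 4: leading byte 0xE5 = 11100101 → 3-byte char #2 = E5 81 A2.
Offset 7: leading byte 0xE0 = 11100000 → 3-byte char #3 = E0 A6 8B.
Offset 10: leading byte 0xCA = 11001010 → 2-byte char #4 = CA AC.
Offset 12: leading byte 0xF2 = 11110010 → 4-byte char #5 = F2 96 8F A9.
Leading byte 0xF2 = 11110010 matches 11110xxx → 4-byte sequence.
Byte 1: 0xF2 = 11110010, payload 010 (3 bits).
Byte 2: 0x96 = 10010110 (10xxxxxx ✓), payload 010110.
Byte 3: 0x8F = 10001111 (10xxxxxx ✓), payload 001111.
Byte 4: 0xA9 = 10101001 (10xxxxxx ✓), payload 101001.
Concatenate: 010010110001111101001 = 0x963E9 (21 bits → U+963E9).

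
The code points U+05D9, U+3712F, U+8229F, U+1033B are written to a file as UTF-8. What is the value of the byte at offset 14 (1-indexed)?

0xBB

1-indexed offset 14 is 0-indexed offset 13.
U+05D9 → 2-byte form D7 99 at offsets 0–1.
U+3712F → 4-byte form F0 B7 84 AF at offsets 2–5.
U+8229F → 4-byte form F2 82 8A 9F at offsets 6–9.
U+1033B → 4-byte form F0 90 8C BB at offsets 10–13.
Offset 13 falls in char 4's range; it's byte 4 of F0 90 8C BB = 0xBB.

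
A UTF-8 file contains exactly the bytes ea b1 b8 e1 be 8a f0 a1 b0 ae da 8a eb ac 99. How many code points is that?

5

Byte at offset 0: 0xEA = 11101010 → 3-byte char (#1). Advance 3.
Byte at offset 3: 0xE1 = 11100001 → 3-byte char (#2). Advance 3.
Byte at offset 6: 0xF0 = 11110000 → 4-byte char (#3). Advance 4.
Byte at offset 10: 0xDA = 11011010 → 2-byte char (#4). Advance 2.
Byte at offset 12: 0xEB = 11101011 → 3-byte char (#5). Advance 3.
Reached end at offset 15 after 5 code points.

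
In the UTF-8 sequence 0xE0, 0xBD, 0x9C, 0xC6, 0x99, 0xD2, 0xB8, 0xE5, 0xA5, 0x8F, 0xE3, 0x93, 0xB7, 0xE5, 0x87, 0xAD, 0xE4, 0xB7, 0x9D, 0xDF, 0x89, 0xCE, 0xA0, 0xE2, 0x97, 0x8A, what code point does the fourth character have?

U+594F

Offset 0: leading byte 0xE0 = 11100000 → 3-byte char #1 = E0 BD 9C.
Offset 3: leading byte 0xC6 = 11000110 → 2-byte char #2 = C6 99.
Offset 5: leading byte 0xD2 = 11010010 → 2-byte char #3 = D2 B8.
Offset 7: leading byte 0xE5 = 11100101 → 3-byte char #4 = E5 A5 8F.
Leading byte 0xE5 = 11100101 matches 1110xxxx → 3-byte sequence.
Byte 1: 0xE5 = 11100101, payload 0101 (4 bits).
Byte 2: 0xA5 = 10100101 (10xxxxxx ✓), payload 100101.
Byte 3: 0x8F = 10001111 (10xxxxxx ✓), payload 001111.
Concatenate: 0101100101001111 = 0x594F (16 bits → U+594F).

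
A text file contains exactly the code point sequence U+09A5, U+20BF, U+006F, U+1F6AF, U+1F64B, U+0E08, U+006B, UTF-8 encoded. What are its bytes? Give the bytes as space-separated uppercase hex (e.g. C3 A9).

U+09A5: 3-byte form → E0 A6 A5.
U+20BF: 3-byte form → E2 82 BF.
U+006F: 1-byte form → 6F.
U+1F6AF: 4-byte form → F0 9F 9A AF.
U+1F64B: 4-byte form → F0 9F 99 8B.
U+0E08: 3-byte form → E0 B8 88.
U+006B: 1-byte form → 6B.
Concatenated (19 bytes): E0 A6 A5 E2 82 BF 6F F0 9F 9A AF F0 9F 99 8B E0 B8 88 6B.

E0 A6 A5 E2 82 BF 6F F0 9F 9A AF F0 9F 99 8B E0 B8 88 6B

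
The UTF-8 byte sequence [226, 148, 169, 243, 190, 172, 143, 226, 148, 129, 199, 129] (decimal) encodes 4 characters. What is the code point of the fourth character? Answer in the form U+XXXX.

Offset 0: leading byte 0xE2 = 11100010 → 3-byte char #1 = E2 94 A9.
Offset 3: leading byte 0xF3 = 11110011 → 4-byte char #2 = F3 BE AC 8F.
Offset 7: leading byte 0xE2 = 11100010 → 3-byte char #3 = E2 94 81.
Offset 10: leading byte 0xC7 = 11000111 → 2-byte char #4 = C7 81.
Leading byte 0xC7 = 11000111 matches 110xxxxx → 2-byte sequence.
Byte 1: 0xC7 = 11000111, payload 00111 (5 bits).
Byte 2: 0x81 = 10000001 (10xxxxxx ✓), payload 000001.
Concatenate: 00111000001 = 0x1C1 (11 bits → U+01C1).

U+01C1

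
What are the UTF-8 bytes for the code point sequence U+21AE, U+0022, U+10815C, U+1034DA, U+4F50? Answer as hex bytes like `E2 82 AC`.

E2 86 AE 22 F4 88 85 9C F4 83 93 9A E4 BD 90

U+21AE: 3-byte form → E2 86 AE.
U+0022: 1-byte form → 22.
U+10815C: 4-byte form → F4 88 85 9C.
U+1034DA: 4-byte form → F4 83 93 9A.
U+4F50: 3-byte form → E4 BD 90.
Concatenated (15 bytes): E2 86 AE 22 F4 88 85 9C F4 83 93 9A E4 BD 90.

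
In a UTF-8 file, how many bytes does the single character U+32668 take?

U+32668 = 0x32668. UTF-8 uses 1 byte below 0x80, 2 below 0x800, 3 below 0x10000, 4 up to 0x10FFFF. 0x32668 is in U+10000–U+10FFFF → 4 bytes.

4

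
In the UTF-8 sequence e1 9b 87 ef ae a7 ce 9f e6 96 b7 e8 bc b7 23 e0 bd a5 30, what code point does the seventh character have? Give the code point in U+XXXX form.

U+0F65

Offset 0: leading byte 0xE1 = 11100001 → 3-byte char #1 = E1 9B 87.
Offset 3: leading byte 0xEF = 11101111 → 3-byte char #2 = EF AE A7.
Offset 6: leading byte 0xCE = 11001110 → 2-byte char #3 = CE 9F.
Offset 8: leading byte 0xE6 = 11100110 → 3-byte char #4 = E6 96 B7.
Offset 11: leading byte 0xE8 = 11101000 → 3-byte char #5 = E8 BC B7.
Offset 14: leading byte 0x23 = 00100011 → 1-byte char #6 = 23.
Offset 15: leading byte 0xE0 = 11100000 → 3-byte char #7 = E0 BD A5.
Leading byte 0xE0 = 11100000 matches 1110xxxx → 3-byte sequence.
Byte 1: 0xE0 = 11100000, payload 0000 (4 bits).
Byte 2: 0xBD = 10111101 (10xxxxxx ✓), payload 111101.
Byte 3: 0xA5 = 10100101 (10xxxxxx ✓), payload 100101.
Concatenate: 0000111101100101 = 0xF65 (16 bits → U+0F65).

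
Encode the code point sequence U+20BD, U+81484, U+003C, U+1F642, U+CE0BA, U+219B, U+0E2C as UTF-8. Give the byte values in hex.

U+20BD: 3-byte form → E2 82 BD.
U+81484: 4-byte form → F2 81 92 84.
U+003C: 1-byte form → 3C.
U+1F642: 4-byte form → F0 9F 99 82.
U+CE0BA: 4-byte form → F3 8E 82 BA.
U+219B: 3-byte form → E2 86 9B.
U+0E2C: 3-byte form → E0 B8 AC.
Concatenated (22 bytes): E2 82 BD F2 81 92 84 3C F0 9F 99 82 F3 8E 82 BA E2 86 9B E0 B8 AC.

E2 82 BD F2 81 92 84 3C F0 9F 99 82 F3 8E 82 BA E2 86 9B E0 B8 AC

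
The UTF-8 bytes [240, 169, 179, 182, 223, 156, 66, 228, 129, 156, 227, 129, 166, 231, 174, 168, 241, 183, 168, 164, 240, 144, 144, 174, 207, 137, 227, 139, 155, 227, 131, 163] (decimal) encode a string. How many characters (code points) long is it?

Byte at offset 0: 0xF0 = 11110000 → 4-byte char (#1). Advance 4.
Byte at offset 4: 0xDF = 11011111 → 2-byte char (#2). Advance 2.
Byte at offset 6: 0x42 = 01000010 → 1-byte char (#3). Advance 1.
Byte at offset 7: 0xE4 = 11100100 → 3-byte char (#4). Advance 3.
Byte at offset 10: 0xE3 = 11100011 → 3-byte char (#5). Advance 3.
Byte at offset 13: 0xE7 = 11100111 → 3-byte char (#6). Advance 3.
Byte at offset 16: 0xF1 = 11110001 → 4-byte char (#7). Advance 4.
Byte at offset 20: 0xF0 = 11110000 → 4-byte char (#8). Advance 4.
Byte at offset 24: 0xCF = 11001111 → 2-byte char (#9). Advance 2.
Byte at offset 26: 0xE3 = 11100011 → 3-byte char (#10). Advance 3.
Byte at offset 29: 0xE3 = 11100011 → 3-byte char (#11). Advance 3.
Reached end at offset 32 after 11 code points.

11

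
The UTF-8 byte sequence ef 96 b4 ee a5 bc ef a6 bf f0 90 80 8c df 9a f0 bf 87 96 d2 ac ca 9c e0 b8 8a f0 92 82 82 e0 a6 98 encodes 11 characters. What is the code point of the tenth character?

Offset 0: leading byte 0xEF = 11101111 → 3-byte char #1 = EF 96 B4.
Offset 3: leading byte 0xEE = 11101110 → 3-byte char #2 = EE A5 BC.
Offset 6: leading byte 0xEF = 11101111 → 3-byte char #3 = EF A6 BF.
Offset 9: leading byte 0xF0 = 11110000 → 4-byte char #4 = F0 90 80 8C.
Offset 13: leading byte 0xDF = 11011111 → 2-byte char #5 = DF 9A.
Offset 15: leading byte 0xF0 = 11110000 → 4-byte char #6 = F0 BF 87 96.
Offset 19: leading byte 0xD2 = 11010010 → 2-byte char #7 = D2 AC.
Offset 21: leading byte 0xCA = 11001010 → 2-byte char #8 = CA 9C.
Offset 23: leading byte 0xE0 = 11100000 → 3-byte char #9 = E0 B8 8A.
Offset 26: leading byte 0xF0 = 11110000 → 4-byte char #10 = F0 92 82 82.
Leading byte 0xF0 = 11110000 matches 11110xxx → 4-byte sequence.
Byte 1: 0xF0 = 11110000, payload 000 (3 bits).
Byte 2: 0x92 = 10010010 (10xxxxxx ✓), payload 010010.
Byte 3: 0x82 = 10000010 (10xxxxxx ✓), payload 000010.
Byte 4: 0x82 = 10000010 (10xxxxxx ✓), payload 000010.
Concatenate: 000010010000010000010 = 0x12082 (21 bits → U+12082).

U+12082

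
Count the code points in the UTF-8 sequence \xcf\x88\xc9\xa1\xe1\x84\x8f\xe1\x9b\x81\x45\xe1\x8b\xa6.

6

Byte at offset 0: 0xCF = 11001111 → 2-byte char (#1). Advance 2.
Byte at offset 2: 0xC9 = 11001001 → 2-byte char (#2). Advance 2.
Byte at offset 4: 0xE1 = 11100001 → 3-byte char (#3). Advance 3.
Byte at offset 7: 0xE1 = 11100001 → 3-byte char (#4). Advance 3.
Byte at offset 10: 0x45 = 01000101 → 1-byte char (#5). Advance 1.
Byte at offset 11: 0xE1 = 11100001 → 3-byte char (#6). Advance 3.
Reached end at offset 14 after 6 code points.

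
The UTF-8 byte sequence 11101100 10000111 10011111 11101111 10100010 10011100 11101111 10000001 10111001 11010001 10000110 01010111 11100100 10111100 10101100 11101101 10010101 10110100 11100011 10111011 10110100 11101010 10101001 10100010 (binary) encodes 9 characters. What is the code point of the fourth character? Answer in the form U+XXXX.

Offset 0: leading byte 0xEC = 11101100 → 3-byte char #1 = EC 87 9F.
Offset 3: leading byte 0xEF = 11101111 → 3-byte char #2 = EF A2 9C.
Offset 6: leading byte 0xEF = 11101111 → 3-byte char #3 = EF 81 B9.
Offset 9: leading byte 0xD1 = 11010001 → 2-byte char #4 = D1 86.
Leading byte 0xD1 = 11010001 matches 110xxxxx → 2-byte sequence.
Byte 1: 0xD1 = 11010001, payload 10001 (5 bits).
Byte 2: 0x86 = 10000110 (10xxxxxx ✓), payload 000110.
Concatenate: 10001000110 = 0x446 (11 bits → U+0446).

U+0446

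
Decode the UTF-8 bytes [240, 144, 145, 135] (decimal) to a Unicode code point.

U+10447

Leading byte 0xF0 = 11110000 matches 11110xxx → 4-byte sequence.
Byte 1: 0xF0 = 11110000, payload 000 (3 bits).
Byte 2: 0x90 = 10010000 (10xxxxxx ✓), payload 010000.
Byte 3: 0x91 = 10010001 (10xxxxxx ✓), payload 010001.
Byte 4: 0x87 = 10000111 (10xxxxxx ✓), payload 000111.
Concatenate: 000010000010001000111 = 0x10447 (21 bits → U+10447).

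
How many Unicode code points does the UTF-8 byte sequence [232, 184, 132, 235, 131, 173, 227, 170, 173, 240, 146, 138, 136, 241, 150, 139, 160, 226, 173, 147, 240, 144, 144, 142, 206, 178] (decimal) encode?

8

Byte at offset 0: 0xE8 = 11101000 → 3-byte char (#1). Advance 3.
Byte at offset 3: 0xEB = 11101011 → 3-byte char (#2). Advance 3.
Byte at offset 6: 0xE3 = 11100011 → 3-byte char (#3). Advance 3.
Byte at offset 9: 0xF0 = 11110000 → 4-byte char (#4). Advance 4.
Byte at offset 13: 0xF1 = 11110001 → 4-byte char (#5). Advance 4.
Byte at offset 17: 0xE2 = 11100010 → 3-byte char (#6). Advance 3.
Byte at offset 20: 0xF0 = 11110000 → 4-byte char (#7). Advance 4.
Byte at offset 24: 0xCE = 11001110 → 2-byte char (#8). Advance 2.
Reached end at offset 26 after 8 code points.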